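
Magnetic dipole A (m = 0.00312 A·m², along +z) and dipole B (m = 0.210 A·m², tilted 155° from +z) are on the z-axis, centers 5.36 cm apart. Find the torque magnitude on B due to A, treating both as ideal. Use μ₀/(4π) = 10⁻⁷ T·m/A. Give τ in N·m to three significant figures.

Dipole B is on the axis of dipole A, so B₁ there is axial: B₁ = (μ₀/4π)·2m₁/r³ along +z.
B₁ = 2(10⁻⁷)(0.00312)/(0.0536)³ = 4.052×10⁻⁶ T.
τ = m₂ B₁ sinθ.
τ = (0.210)(4.052×10⁻⁶)·sin155° = 3.596×10⁻⁷ N·m.

τ ≈ 3.60×10⁻⁷ N·m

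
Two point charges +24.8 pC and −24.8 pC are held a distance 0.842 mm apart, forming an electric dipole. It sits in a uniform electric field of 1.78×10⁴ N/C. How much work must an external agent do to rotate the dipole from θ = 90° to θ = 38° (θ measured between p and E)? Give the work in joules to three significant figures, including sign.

W ≈ -2.93×10⁻¹⁰ J

Dipole moment p = qd = (2.48×10⁻¹¹ C)(8.42×10⁻⁴ m) = 2.088×10⁻¹⁴ C·m.
W_ext = ΔU = U(θ₂) − U(θ₁) = −pE cosθ₂ − (−pE cosθ₁) = pE(cosθ₁ − cosθ₂).
W = (2.088×10⁻¹⁴)(1.78×10⁴)·(cos90° − cos38°) = (3.717×10⁻¹⁰)·(-0.7880) = -2.929×10⁻¹⁰ J.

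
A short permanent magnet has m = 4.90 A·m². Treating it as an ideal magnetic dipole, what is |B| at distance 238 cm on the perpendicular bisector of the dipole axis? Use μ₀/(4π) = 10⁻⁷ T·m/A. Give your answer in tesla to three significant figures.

In the equatorial plane B = (μ₀/4π)·m/r³ (half the axial value).
B = (10⁻⁷)·(4.90) / (2.38)³ = 3.635×10⁻⁸ T.

B ≈ 3.63×10⁻⁸ T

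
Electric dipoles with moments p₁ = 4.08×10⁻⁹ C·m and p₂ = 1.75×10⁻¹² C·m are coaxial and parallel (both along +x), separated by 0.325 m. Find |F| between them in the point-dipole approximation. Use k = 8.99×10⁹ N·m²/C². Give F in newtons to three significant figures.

F ≈ 3.45×10⁻⁸ N

On-axis field of dipole 1 at distance r: E = 2kp₁/r³. Force on dipole 2 is F = p₂·dE/dr (gradient along axis).
dE/dr = −6kp₁/r⁴, so |F| = 6kp₁p₂/r⁴ (attractive for aligned moments).
F = 6(8.99×10⁹)(4.08×10⁻⁹)(1.75×10⁻¹²)/(0.325)⁴ = 3.452×10⁻⁸ N.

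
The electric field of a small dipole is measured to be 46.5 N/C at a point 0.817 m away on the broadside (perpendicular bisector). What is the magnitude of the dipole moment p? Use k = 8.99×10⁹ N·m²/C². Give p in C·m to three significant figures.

In the equatorial plane E = kp/r³, so p = Er³/(k).
p = (46.5)·(0.817)³ / (8.99×10⁹) = 2.821×10⁻⁹ C·m.

p ≈ 2.82×10⁻⁹ C·m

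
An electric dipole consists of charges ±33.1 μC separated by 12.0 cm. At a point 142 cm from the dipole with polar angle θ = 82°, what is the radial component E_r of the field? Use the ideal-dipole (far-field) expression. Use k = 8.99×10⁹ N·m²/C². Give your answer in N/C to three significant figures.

Dipole moment p = qd = (3.31×10⁻⁵ C)(0.120 m) = 3.972×10⁻⁶ C·m.
For a dipole, E_r = (2kp cosθ)/r³.
kp/r³ = (8.99×10⁹)(3.972×10⁻⁶)/(1.42)³ = 1.247×10⁴ N/C.
E_r = 2·1.247×10⁴·cos82° = 3471 N/C.

E_r ≈ 3470 N/C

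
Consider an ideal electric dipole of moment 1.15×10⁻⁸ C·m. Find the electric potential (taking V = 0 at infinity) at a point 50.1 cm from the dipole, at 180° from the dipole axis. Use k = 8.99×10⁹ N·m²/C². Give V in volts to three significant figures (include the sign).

The dipole potential is V = kp cosθ / r².
V = (8.99×10⁹)(1.15×10⁻⁸)·cos180° / (0.501)² = -411.9 V.

V ≈ -412 V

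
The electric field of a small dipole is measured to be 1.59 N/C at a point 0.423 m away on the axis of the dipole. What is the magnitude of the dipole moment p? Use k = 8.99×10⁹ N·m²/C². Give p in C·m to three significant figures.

On axis E = 2kp/r³, so p = Er³/(2k).
p = (1.59)·(0.423)³ / (2·8.99×10⁹) = 6.693×10⁻¹² C·m.

p ≈ 6.69×10⁻¹² C·m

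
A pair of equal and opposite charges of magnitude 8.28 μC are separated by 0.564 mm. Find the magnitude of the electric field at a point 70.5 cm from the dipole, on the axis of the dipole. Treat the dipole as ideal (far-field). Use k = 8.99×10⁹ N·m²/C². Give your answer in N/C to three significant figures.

E ≈ 240 N/C

Dipole moment p = qd = (8.28×10⁻⁶ C)(5.64×10⁻⁴ m) = 4.67×10⁻⁹ C·m.
On the dipole axis E = 2kp/r³.
E = 2·(8.99×10⁹)(4.67×10⁻⁹) / (0.705)³ = 239.6 N/C.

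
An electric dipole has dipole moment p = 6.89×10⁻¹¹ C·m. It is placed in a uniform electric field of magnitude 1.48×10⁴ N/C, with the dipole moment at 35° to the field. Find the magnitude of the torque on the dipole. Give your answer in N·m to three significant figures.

Torque on an electric dipole: τ = pE sinθ.
τ = (6.89×10⁻¹¹)(1.48×10⁴)·sin35° = 5.849×10⁻⁷ N·m.

τ ≈ 5.85×10⁻⁷ N·m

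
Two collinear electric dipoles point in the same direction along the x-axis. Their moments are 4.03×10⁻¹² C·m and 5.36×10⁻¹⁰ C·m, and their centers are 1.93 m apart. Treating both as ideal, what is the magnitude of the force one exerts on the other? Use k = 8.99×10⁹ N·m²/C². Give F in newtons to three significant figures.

On-axis field of dipole 1 at distance r: E = 2kp₁/r³. Force on dipole 2 is F = p₂·dE/dr (gradient along axis).
dE/dr = −6kp₁/r⁴, so |F| = 6kp₁p₂/r⁴ (attractive for aligned moments).
F = 6(8.99×10⁹)(4.03×10⁻¹²)(5.36×10⁻¹⁰)/(1.93)⁴ = 8.398×10⁻¹² N.

F ≈ 8.40×10⁻¹² N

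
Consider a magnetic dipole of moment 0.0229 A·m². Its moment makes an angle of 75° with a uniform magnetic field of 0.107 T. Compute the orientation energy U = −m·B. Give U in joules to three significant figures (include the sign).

U ≈ -6.34×10⁻⁴ J

U = −m·B = −mB cosθ.
U = −(0.0229)(0.107)·cos75° = -6.342×10⁻⁴ J.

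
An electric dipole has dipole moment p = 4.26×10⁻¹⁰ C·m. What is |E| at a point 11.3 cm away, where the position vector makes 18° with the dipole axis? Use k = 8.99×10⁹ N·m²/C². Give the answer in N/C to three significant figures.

At angle θ the dipole field magnitude is E = (kp/r³)·√(1 + 3cos²θ).
kp/r³ = (8.99×10⁹)(4.26×10⁻¹⁰) / (0.113)³ = 2654 N/C.
√(1 + 3cos²18°) = √(1 + 3·0.9045) = √3.7135 ≈ 1.9271.
E ≈ 2654 × 1.927 = 5115 N/C.

E ≈ 5110 N/C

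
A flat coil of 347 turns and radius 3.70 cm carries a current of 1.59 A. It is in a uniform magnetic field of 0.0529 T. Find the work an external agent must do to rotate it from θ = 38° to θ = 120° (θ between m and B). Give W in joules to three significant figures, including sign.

W ≈ 0.162 J

m = NIA = NIπa² = 347·(1.59)·π·(0.0370)² = 2.373 A·m².
W_ext = ΔU = −mB cosθ₂ + mB cosθ₁ = mB(cosθ₁ − cosθ₂).
W = (2.373)(0.0529)·(cos38° − cos120°) = (0.1255)·(+1.2880) = 0.1617 J.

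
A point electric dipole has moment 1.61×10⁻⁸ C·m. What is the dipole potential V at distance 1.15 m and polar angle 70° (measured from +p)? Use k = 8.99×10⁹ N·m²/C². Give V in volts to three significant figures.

V ≈ 37.4 V

The dipole potential is V = kp cosθ / r².
V = (8.99×10⁹)(1.61×10⁻⁸)·cos70° / (1.15)² = 37.43 V.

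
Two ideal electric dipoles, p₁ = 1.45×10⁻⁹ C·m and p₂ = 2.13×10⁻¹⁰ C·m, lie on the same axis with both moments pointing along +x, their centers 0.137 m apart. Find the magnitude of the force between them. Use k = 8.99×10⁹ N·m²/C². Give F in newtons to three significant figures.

F ≈ 4.73×10⁻⁵ N

On-axis field of dipole 1 at distance r: E = 2kp₁/r³. Force on dipole 2 is F = p₂·dE/dr (gradient along axis).
dE/dr = −6kp₁/r⁴, so |F| = 6kp₁p₂/r⁴ (attractive for aligned moments).
F = 6(8.99×10⁹)(1.45×10⁻⁹)(2.13×10⁻¹⁰)/(0.137)⁴ = 4.729×10⁻⁵ N.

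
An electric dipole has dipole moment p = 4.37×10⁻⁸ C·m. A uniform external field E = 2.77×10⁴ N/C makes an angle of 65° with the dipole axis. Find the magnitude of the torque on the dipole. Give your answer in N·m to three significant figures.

Torque on an electric dipole: τ = pE sinθ.
τ = (4.37×10⁻⁸)(2.77×10⁴)·sin65° = 0.001097 N·m.

τ ≈ 0.00110 N·m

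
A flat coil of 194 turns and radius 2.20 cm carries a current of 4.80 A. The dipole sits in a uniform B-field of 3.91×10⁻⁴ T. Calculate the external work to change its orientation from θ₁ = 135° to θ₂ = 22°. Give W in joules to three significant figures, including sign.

m = NIA = NIπa² = 194·(4.80)·π·(0.0220)² = 1.416 A·m².
W_ext = ΔU = −mB cosθ₂ + mB cosθ₁ = mB(cosθ₁ − cosθ₂).
W = (1.416)(3.91×10⁻⁴)·(cos135° − cos22°) = (5.537×10⁻⁴)·(-1.6343) = -9.048×10⁻⁴ J.

W ≈ -9.05×10⁻⁴ J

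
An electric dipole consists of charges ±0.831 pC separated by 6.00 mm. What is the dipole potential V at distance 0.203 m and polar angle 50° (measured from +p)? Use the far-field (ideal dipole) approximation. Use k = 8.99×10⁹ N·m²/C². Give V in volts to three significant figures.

V ≈ 6.99×10⁻⁴ V

Dipole moment p = qd = (8.31×10⁻¹³ C)(0.00600 m) = 4.986×10⁻¹⁵ C·m.
The dipole potential is V = kp cosθ / r².
V = (8.99×10⁹)(4.986×10⁻¹⁵)·cos50° / (0.203)² = 6.992×10⁻⁴ V.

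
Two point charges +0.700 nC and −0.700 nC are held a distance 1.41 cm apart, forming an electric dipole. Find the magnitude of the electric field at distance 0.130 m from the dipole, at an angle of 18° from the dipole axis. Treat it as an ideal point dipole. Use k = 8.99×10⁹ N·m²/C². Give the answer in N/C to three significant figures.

E ≈ 77.8 N/C

Dipole moment p = qd = (7.00×10⁻¹⁰ C)(0.0141 m) = 9.87×10⁻¹² C·m.
At angle θ the dipole field magnitude is E = (kp/r³)·√(1 + 3cos²θ).
kp/r³ = (8.99×10⁹)(9.87×10⁻¹²) / (0.130)³ = 40.39 N/C.
√(1 + 3cos²18°) = √(1 + 3·0.9045) = √3.7135 ≈ 1.9271.
E ≈ 40.39 × 1.927 = 77.83 N/C.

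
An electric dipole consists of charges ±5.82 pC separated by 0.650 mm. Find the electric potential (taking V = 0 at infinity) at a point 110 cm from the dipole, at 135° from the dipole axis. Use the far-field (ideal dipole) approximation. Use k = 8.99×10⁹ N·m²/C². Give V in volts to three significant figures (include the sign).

Dipole moment p = qd = (5.82×10⁻¹² C)(6.50×10⁻⁴ m) = 3.783×10⁻¹⁵ C·m.
The dipole potential is V = kp cosθ / r².
V = (8.99×10⁹)(3.783×10⁻¹⁵)·cos135° / (1.10)² = -1.987×10⁻⁵ V.

V ≈ -1.99×10⁻⁵ V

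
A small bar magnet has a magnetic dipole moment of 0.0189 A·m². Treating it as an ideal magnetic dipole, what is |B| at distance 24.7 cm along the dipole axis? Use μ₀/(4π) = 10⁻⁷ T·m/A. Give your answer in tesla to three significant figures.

On axis B = (μ₀/4π)·2m/r³.
B = 2·(10⁻⁷)·(0.0189) / (0.247)³ = 2.508×10⁻⁷ T.

B ≈ 2.51×10⁻⁷ T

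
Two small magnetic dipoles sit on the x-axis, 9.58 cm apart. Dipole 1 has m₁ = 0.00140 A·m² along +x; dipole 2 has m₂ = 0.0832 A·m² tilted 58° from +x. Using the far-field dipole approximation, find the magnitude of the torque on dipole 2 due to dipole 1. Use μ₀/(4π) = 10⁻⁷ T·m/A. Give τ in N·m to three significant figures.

Dipole B is on the axis of dipole A, so B₁ there is axial: B₁ = (μ₀/4π)·2m₁/r³ along +x.
B₁ = 2(10⁻⁷)(0.00140)/(0.0958)³ = 3.185×10⁻⁷ T.
τ = m₂ B₁ sinθ.
τ = (0.0832)(3.185×10⁻⁷)·sin58° = 2.247×10⁻⁸ N·m.

τ ≈ 2.25×10⁻⁸ N·m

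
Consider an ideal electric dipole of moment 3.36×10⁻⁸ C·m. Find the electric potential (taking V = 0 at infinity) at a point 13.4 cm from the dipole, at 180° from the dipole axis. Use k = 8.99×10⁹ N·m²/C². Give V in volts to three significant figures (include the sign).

V ≈ -1.68×10⁴ V

The dipole potential is V = kp cosθ / r².
V = (8.99×10⁹)(3.36×10⁻⁸)·cos180° / (0.134)² = -1.682×10⁴ V.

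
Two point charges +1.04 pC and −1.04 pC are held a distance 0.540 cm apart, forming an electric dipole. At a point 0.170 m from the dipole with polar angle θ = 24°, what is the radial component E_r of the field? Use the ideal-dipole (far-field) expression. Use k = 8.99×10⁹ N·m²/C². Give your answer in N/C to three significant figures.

Dipole moment p = qd = (1.04×10⁻¹² C)(0.00540 m) = 5.616×10⁻¹⁵ C·m.
For a dipole, E_r = (2kp cosθ)/r³.
kp/r³ = (8.99×10⁹)(5.616×10⁻¹⁵)/(0.170)³ = 0.01028 N/C.
E_r = 2·0.01028·cos24° = 0.01878 N/C.

E_r ≈ 0.0188 N/C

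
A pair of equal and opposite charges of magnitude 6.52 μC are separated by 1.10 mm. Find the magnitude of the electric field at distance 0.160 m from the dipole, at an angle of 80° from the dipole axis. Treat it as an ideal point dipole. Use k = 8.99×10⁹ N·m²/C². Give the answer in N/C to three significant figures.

E ≈ 1.64×10⁴ N/C

Dipole moment p = qd = (6.52×10⁻⁶ C)(0.00110 m) = 7.172×10⁻⁹ C·m.
At angle θ the dipole field magnitude is E = (kp/r³)·√(1 + 3cos²θ).
kp/r³ = (8.99×10⁹)(7.172×10⁻⁹) / (0.160)³ = 1.574×10⁴ N/C.
√(1 + 3cos²80°) = √(1 + 3·0.0302) = √1.0905 ≈ 1.0443.
E ≈ 1.574×10⁴ × 1.044 = 1.644×10⁴ N/C.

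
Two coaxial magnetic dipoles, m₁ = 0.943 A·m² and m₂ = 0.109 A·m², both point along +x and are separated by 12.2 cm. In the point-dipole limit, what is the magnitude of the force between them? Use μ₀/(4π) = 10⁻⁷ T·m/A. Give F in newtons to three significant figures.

F ≈ 2.78×10⁻⁴ N

On-axis B of dipole 1: B = (μ₀/4π)·2m₁/r³. Force on dipole 2: F = m₂·dB/dr.
dB/dr = −(μ₀/4π)·6m₁/r⁴, so |F| = (μ₀/4π)·6m₁m₂/r⁴.
F = 6(10⁻⁷)(0.943)(0.109)/(0.122)⁴ = 2.784×10⁻⁴ N.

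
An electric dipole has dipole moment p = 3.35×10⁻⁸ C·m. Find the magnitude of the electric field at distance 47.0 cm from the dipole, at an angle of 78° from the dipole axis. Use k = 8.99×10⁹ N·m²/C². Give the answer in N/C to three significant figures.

At angle θ the dipole field magnitude is E = (kp/r³)·√(1 + 3cos²θ).
kp/r³ = (8.99×10⁹)(3.35×10⁻⁸) / (0.470)³ = 2901 N/C.
√(1 + 3cos²78°) = √(1 + 3·0.0432) = √1.1297 ≈ 1.0629.
E ≈ 2901 × 1.063 = 3083 N/C.

E ≈ 3080 N/C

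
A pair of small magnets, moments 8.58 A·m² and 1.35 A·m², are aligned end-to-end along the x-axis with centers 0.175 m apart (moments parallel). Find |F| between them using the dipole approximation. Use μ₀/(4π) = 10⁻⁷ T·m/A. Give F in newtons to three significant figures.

On-axis B of dipole 1: B = (μ₀/4π)·2m₁/r³. Force on dipole 2: F = m₂·dB/dr.
dB/dr = −(μ₀/4π)·6m₁/r⁴, so |F| = (μ₀/4π)·6m₁m₂/r⁴.
F = 6(10⁻⁷)(8.58)(1.35)/(0.175)⁴ = 0.007410 N.

F ≈ 0.00741 N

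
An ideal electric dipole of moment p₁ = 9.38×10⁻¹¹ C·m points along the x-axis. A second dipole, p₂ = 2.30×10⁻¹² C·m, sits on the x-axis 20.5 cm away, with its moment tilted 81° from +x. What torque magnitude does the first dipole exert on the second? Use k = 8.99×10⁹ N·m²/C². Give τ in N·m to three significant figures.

The second dipole sits on the axis of the first, so the field there is axial: E₁ = 2kp₁/r³ along +x.
E₁ = 2(8.99×10⁹)(9.38×10⁻¹¹)/(0.205)³ = 195.8 N/C.
Torque on the second dipole: τ = p₂ E₁ sinθ.
τ = (2.30×10⁻¹²)(195.8)·sin81° = 4.447×10⁻¹⁰ N·m.

τ ≈ 4.45×10⁻¹⁰ N·m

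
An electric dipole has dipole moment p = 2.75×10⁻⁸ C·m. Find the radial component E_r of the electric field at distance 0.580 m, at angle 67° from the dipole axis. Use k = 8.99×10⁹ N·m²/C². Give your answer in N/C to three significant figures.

For a dipole, E_r = (2kp cosθ)/r³.
kp/r³ = (8.99×10⁹)(2.75×10⁻⁸)/(0.580)³ = 1267 N/C.
E_r = 2·1267·cos67° = 990.2 N/C.

E_r ≈ 990 N/C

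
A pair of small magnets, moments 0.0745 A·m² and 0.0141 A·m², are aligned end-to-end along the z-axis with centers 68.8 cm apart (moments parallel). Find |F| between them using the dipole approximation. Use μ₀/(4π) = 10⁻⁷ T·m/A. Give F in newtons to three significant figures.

F ≈ 2.81×10⁻⁹ N

On-axis B of dipole 1: B = (μ₀/4π)·2m₁/r³. Force on dipole 2: F = m₂·dB/dr.
dB/dr = −(μ₀/4π)·6m₁/r⁴, so |F| = (μ₀/4π)·6m₁m₂/r⁴.
F = 6(10⁻⁷)(0.0745)(0.0141)/(0.688)⁴ = 2.813×10⁻⁹ N.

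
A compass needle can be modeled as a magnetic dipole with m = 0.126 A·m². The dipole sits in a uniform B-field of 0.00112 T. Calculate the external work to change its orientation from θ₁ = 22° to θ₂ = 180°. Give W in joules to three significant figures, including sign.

W_ext = ΔU = −mB cosθ₂ + mB cosθ₁ = mB(cosθ₁ − cosθ₂).
W = (0.126)(0.00112)·(cos22° − cos180°) = (1.411×10⁻⁴)·(+1.9272) = 2.720×10⁻⁴ J.

W ≈ 2.72×10⁻⁴ J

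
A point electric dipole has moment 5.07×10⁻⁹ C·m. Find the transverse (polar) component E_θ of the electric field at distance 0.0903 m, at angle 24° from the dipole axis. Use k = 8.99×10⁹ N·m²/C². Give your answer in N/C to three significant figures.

E_θ ≈ 2.52×10⁴ N/C

For a dipole, E_θ = (kp sinθ)/r³.
kp/r³ = (8.99×10⁹)(5.07×10⁻⁹)/(0.0903)³ = 6.190×10⁴ N/C.
E_θ = 6.190×10⁴·sin24° = 2.518×10⁴ N/C.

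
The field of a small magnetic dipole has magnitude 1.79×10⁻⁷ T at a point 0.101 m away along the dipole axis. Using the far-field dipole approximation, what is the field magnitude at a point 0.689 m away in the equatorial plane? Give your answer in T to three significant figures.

Dipole fields scale as 1/r³ in the far field.
The axial field is twice the equatorial field at the same r, so the geometry factor is 1/2.
B₂ = B₁ · (1/2) · (r₁/r₂)³ = 1.79×10⁻⁷ · 0.5 · (0.101/0.689)³.
(r₁/r₂)³ = (0.1466)³ = 0.00315.
B₂ ≈ 2.819×10⁻¹⁰ T.

B ≈ 2.82×10⁻¹⁰ T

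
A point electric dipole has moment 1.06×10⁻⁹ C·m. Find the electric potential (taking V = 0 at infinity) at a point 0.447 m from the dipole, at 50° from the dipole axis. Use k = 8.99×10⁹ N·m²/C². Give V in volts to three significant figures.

The dipole potential is V = kp cosθ / r².
V = (8.99×10⁹)(1.06×10⁻⁹)·cos50° / (0.447)² = 30.66 V.

V ≈ 30.7 V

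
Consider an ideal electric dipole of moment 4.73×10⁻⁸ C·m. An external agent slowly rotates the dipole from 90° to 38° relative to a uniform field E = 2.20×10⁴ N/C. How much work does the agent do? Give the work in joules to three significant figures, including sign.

W_ext = ΔU = U(θ₂) − U(θ₁) = −pE cosθ₂ − (−pE cosθ₁) = pE(cosθ₁ − cosθ₂).
W = (4.73×10⁻⁸)(2.20×10⁴)·(cos90° − cos38°) = (0.001041)·(-0.7880) = -8.200×10⁻⁴ J.

W ≈ -8.20×10⁻⁴ J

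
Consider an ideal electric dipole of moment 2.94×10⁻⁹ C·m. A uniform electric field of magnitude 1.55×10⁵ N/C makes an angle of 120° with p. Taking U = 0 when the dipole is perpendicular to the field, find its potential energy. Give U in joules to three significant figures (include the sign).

U = −p·E = −pE cosθ.
U = −(2.94×10⁻⁹)(1.55×10⁵)·cos120° = 2.278×10⁻⁴ J.

U ≈ 2.28×10⁻⁴ J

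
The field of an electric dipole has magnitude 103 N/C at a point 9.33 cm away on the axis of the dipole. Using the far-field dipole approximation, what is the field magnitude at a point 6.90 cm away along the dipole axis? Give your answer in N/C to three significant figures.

Dipole fields scale as 1/r³ in the far field; the geometry is the same at both points.
E₂ = E₁ · (r₁/r₂)³ = 103 · (9.33/6.90)³.
(r₁/r₂)³ = (1.352)³ = 2.472.
E₂ ≈ 254.6 N/C.

E ≈ 255 N/C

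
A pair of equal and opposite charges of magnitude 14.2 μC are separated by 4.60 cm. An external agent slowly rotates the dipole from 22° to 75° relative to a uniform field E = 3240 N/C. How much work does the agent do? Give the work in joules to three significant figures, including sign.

W ≈ 0.00141 J

Dipole moment p = qd = (1.42×10⁻⁵ C)(0.0460 m) = 6.532×10⁻⁷ C·m.
W_ext = ΔU = U(θ₂) − U(θ₁) = −pE cosθ₂ − (−pE cosθ₁) = pE(cosθ₁ − cosθ₂).
W = (6.532×10⁻⁷)(3240)·(cos22° − cos75°) = (0.002116)·(+0.6684) = 0.001415 J.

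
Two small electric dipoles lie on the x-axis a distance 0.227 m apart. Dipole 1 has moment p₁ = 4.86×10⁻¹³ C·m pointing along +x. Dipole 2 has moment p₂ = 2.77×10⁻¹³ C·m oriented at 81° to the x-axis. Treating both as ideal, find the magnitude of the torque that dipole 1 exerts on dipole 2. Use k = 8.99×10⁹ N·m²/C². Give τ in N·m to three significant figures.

The second dipole sits on the axis of the first, so the field there is axial: E₁ = 2kp₁/r³ along +x.
E₁ = 2(8.99×10⁹)(4.86×10⁻¹³)/(0.227)³ = 0.7470 N/C.
Torque on the second dipole: τ = p₂ E₁ sinθ.
τ = (2.77×10⁻¹³)(0.7470)·sin81° = 2.044×10⁻¹³ N·m.

τ ≈ 2.04×10⁻¹³ N·m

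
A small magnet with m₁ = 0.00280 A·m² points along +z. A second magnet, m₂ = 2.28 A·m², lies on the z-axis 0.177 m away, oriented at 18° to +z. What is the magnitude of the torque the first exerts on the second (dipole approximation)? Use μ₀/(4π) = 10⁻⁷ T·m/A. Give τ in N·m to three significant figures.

τ ≈ 7.12×10⁻⁸ N·m

Dipole B is on the axis of dipole A, so B₁ there is axial: B₁ = (μ₀/4π)·2m₁/r³ along +z.
B₁ = 2(10⁻⁷)(0.00280)/(0.177)³ = 1.010×10⁻⁷ T.
τ = m₂ B₁ sinθ.
τ = (2.28)(1.010×10⁻⁷)·sin18° = 7.115×10⁻⁸ N·m.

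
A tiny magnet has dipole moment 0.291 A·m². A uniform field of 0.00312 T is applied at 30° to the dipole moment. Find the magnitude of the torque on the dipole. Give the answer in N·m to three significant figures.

τ ≈ 4.54×10⁻⁴ N·m

Torque on a magnetic dipole: τ = mB sinθ.
τ = (0.291)(0.00312)·sin30° = 4.540×10⁻⁴ N·m.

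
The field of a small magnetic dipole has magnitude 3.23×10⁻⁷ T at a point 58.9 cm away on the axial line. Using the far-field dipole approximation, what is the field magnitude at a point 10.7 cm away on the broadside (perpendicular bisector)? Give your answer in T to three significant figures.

B ≈ 2.69×10⁻⁵ T

Dipole fields scale as 1/r³ in the far field.
The axial field is twice the equatorial field at the same r, so the geometry factor is 1/2.
B₂ = B₁ · (1/2) · (r₁/r₂)³ = 3.23×10⁻⁷ · 0.5 · (58.9/10.7)³.
(r₁/r₂)³ = (5.505)³ = 166.8.
B₂ ≈ 2.694×10⁻⁵ T.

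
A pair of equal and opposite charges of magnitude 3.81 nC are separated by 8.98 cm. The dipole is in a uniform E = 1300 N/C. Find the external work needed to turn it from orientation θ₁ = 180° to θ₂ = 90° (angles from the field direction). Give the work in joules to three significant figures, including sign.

Dipole moment p = qd = (3.81×10⁻⁹ C)(0.0898 m) = 3.421×10⁻¹⁰ C·m.
W_ext = ΔU = U(θ₂) − U(θ₁) = −pE cosθ₂ − (−pE cosθ₁) = pE(cosθ₁ − cosθ₂).
W = (3.421×10⁻¹⁰)(1300)·(cos180° − cos90°) = (4.447×10⁻⁷)·(-1.0000) = -4.447×10⁻⁷ J.

W ≈ -4.45×10⁻⁷ J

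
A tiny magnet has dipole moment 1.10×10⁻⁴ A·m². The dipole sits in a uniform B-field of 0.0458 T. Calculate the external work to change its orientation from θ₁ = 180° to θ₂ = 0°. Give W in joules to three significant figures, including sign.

W ≈ -1.01×10⁻⁵ J

W_ext = ΔU = −mB cosθ₂ + mB cosθ₁ = mB(cosθ₁ − cosθ₂).
W = (1.10×10⁻⁴)(0.0458)·(cos180° − cos0°) = (5.038×10⁻⁶)·(-2.0000) = -1.008×10⁻⁵ J.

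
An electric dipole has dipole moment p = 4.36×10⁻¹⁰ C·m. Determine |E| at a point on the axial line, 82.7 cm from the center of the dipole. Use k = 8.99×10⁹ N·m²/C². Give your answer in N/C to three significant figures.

On the dipole axis E = 2kp/r³.
E = 2·(8.99×10⁹)(4.36×10⁻¹⁰) / (0.827)³ = 13.86 N/C.

E ≈ 13.9 N/C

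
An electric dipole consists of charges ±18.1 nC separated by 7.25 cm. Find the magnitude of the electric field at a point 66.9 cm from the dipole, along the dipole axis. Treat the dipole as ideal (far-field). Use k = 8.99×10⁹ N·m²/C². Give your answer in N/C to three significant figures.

Dipole moment p = qd = (1.81×10⁻⁸ C)(0.0725 m) = 1.312×10⁻⁹ C·m.
On the dipole axis E = 2kp/r³.
E = 2·(8.99×10⁹)(1.312×10⁻⁹) / (0.669)³ = 78.79 N/C.

E ≈ 78.8 N/C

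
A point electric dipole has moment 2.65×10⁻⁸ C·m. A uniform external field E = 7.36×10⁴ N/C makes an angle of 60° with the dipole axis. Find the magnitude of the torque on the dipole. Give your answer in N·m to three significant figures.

Torque on an electric dipole: τ = pE sinθ.
τ = (2.65×10⁻⁸)(7.36×10⁴)·sin60° = 0.001689 N·m.

τ ≈ 0.00169 N·m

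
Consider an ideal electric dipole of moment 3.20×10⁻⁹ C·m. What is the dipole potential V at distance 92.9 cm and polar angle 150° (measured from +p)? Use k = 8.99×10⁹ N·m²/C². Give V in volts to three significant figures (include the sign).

The dipole potential is V = kp cosθ / r².
V = (8.99×10⁹)(3.20×10⁻⁹)·cos150° / (0.929)² = -28.87 V.

V ≈ -28.9 V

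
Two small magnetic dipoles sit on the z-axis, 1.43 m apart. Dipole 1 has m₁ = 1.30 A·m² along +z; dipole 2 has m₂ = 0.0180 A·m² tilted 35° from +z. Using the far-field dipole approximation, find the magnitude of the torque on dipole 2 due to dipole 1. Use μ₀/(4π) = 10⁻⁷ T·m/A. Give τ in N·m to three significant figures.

τ ≈ 9.18×10⁻¹⁰ N·m

Dipole B is on the axis of dipole A, so B₁ there is axial: B₁ = (μ₀/4π)·2m₁/r³ along +z.
B₁ = 2(10⁻⁷)(1.30)/(1.43)³ = 8.891×10⁻⁸ T.
τ = m₂ B₁ sinθ.
τ = (0.0180)(8.891×10⁻⁸)·sin35° = 9.180×10⁻¹⁰ N·m.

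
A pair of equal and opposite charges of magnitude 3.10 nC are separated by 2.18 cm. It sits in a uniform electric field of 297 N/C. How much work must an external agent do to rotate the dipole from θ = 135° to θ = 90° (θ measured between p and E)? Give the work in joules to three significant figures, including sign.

Dipole moment p = qd = (3.10×10⁻⁹ C)(0.0218 m) = 6.758×10⁻¹¹ C·m.
W_ext = ΔU = U(θ₂) − U(θ₁) = −pE cosθ₂ − (−pE cosθ₁) = pE(cosθ₁ − cosθ₂).
W = (6.758×10⁻¹¹)(297)·(cos135° − cos90°) = (2.007×10⁻⁸)·(-0.7071) = -1.419×10⁻⁸ J.

W ≈ -1.42×10⁻⁸ J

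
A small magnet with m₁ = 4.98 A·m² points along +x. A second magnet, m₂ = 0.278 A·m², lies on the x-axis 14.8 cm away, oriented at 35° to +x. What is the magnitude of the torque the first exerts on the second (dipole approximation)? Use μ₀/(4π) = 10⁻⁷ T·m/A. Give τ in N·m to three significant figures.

Dipole B is on the axis of dipole A, so B₁ there is axial: B₁ = (μ₀/4π)·2m₁/r³ along +x.
B₁ = 2(10⁻⁷)(4.98)/(0.148)³ = 3.072×10⁻⁴ T.
τ = m₂ B₁ sinθ.
τ = (0.278)(3.072×10⁻⁴)·sin35° = 4.899×10⁻⁵ N·m.

τ ≈ 4.90×10⁻⁵ N·m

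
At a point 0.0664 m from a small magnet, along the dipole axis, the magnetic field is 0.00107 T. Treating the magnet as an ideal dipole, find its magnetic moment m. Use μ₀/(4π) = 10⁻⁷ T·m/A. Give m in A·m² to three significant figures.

On axis B = (μ₀/4π)·2m/r³, so m = Br³·4π/(μ₀·2).
m = (0.00107)·(0.0664)³ / (2·10⁻⁷) = 1.566 A·m².

m ≈ 1.57 A·m²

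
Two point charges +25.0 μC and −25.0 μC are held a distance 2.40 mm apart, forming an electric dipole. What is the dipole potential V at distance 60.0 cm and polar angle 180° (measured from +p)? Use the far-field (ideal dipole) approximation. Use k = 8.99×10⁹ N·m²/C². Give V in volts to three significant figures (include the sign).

Dipole moment p = qd = (2.50×10⁻⁵ C)(0.00240 m) = 6.00×10⁻⁸ C·m.
The dipole potential is V = kp cosθ / r².
V = (8.99×10⁹)(6.00×10⁻⁸)·cos180° / (0.600)² = -1498 V.

V ≈ -1500 V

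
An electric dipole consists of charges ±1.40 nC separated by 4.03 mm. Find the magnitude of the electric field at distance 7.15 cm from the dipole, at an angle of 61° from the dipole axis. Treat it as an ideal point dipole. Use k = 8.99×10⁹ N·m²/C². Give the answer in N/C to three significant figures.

Dipole moment p = qd = (1.40×10⁻⁹ C)(0.00403 m) = 5.642×10⁻¹² C·m.
At angle θ the dipole field magnitude is E = (kp/r³)·√(1 + 3cos²θ).
kp/r³ = (8.99×10⁹)(5.642×10⁻¹²) / (0.0715)³ = 138.8 N/C.
√(1 + 3cos²61°) = √(1 + 3·0.2350) = √1.7051 ≈ 1.3058.
E ≈ 138.8 × 1.306 = 181.2 N/C.

E ≈ 181 N/C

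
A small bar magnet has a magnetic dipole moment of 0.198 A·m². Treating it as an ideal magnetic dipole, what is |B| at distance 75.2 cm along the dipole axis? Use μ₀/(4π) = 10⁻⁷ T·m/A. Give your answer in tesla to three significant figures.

On axis B = (μ₀/4π)·2m/r³.
B = 2·(10⁻⁷)·(0.198) / (0.752)³ = 9.312×10⁻⁸ T.

B ≈ 9.31×10⁻⁸ T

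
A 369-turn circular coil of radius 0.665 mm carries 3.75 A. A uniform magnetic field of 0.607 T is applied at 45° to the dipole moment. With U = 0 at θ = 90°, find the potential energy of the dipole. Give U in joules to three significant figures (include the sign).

U ≈ -8.25×10⁻⁴ J

m = NIA = NIπa² = 369·(3.75)·π·(6.65×10⁻⁴)² = 0.001922 A·m².
U = −m·B = −mB cosθ.
U = −(0.001922)(0.607)·cos45° = -8.249×10⁻⁴ J.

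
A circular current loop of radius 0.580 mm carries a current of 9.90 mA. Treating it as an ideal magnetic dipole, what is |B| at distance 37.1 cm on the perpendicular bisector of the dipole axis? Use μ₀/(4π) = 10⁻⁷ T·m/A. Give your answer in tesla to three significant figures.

Magnetic moment m = IA = Iπa² = (0.00990)·π·(5.80×10⁻⁴)² = 1.046×10⁻⁸ A·m².
In the equatorial plane B = (μ₀/4π)·m/r³ (half the axial value).
B = (10⁻⁷)·(1.046×10⁻⁸) / (0.371)³ = 2.048×10⁻¹⁴ T.

B ≈ 2.05×10⁻¹⁴ T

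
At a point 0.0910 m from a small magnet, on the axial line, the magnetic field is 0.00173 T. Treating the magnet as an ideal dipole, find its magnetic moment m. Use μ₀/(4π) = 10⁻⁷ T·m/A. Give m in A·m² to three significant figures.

m ≈ 6.52 A·m²

On axis B = (μ₀/4π)·2m/r³, so m = Br³·4π/(μ₀·2).
m = (0.00173)·(0.0910)³ / (2·10⁻⁷) = 6.518 A·m².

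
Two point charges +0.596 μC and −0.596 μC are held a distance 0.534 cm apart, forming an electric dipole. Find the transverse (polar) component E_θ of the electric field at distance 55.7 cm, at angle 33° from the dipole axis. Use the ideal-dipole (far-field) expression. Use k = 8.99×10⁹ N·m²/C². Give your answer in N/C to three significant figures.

E_θ ≈ 90.2 N/C

Dipole moment p = qd = (5.96×10⁻⁷ C)(0.00534 m) = 3.183×10⁻⁹ C·m.
For a dipole, E_θ = (kp sinθ)/r³.
kp/r³ = (8.99×10⁹)(3.183×10⁻⁹)/(0.557)³ = 165.6 N/C.
E_θ = 165.6·sin33° = 90.19 N/C.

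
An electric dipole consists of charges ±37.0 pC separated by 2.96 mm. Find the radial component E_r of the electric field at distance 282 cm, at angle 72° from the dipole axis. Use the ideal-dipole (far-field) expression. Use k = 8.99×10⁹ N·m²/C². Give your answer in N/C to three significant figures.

E_r ≈ 2.71×10⁻⁵ N/C

Dipole moment p = qd = (3.70×10⁻¹¹ C)(0.00296 m) = 1.095×10⁻¹³ C·m.
For a dipole, E_r = (2kp cosθ)/r³.
kp/r³ = (8.99×10⁹)(1.095×10⁻¹³)/(2.82)³ = 4.390×10⁻⁵ N/C.
E_r = 2·4.390×10⁻⁵·cos72° = 2.713×10⁻⁵ N/C.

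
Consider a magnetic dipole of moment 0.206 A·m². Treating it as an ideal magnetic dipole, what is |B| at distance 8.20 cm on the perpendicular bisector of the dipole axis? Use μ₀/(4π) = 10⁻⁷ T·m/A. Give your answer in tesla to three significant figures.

In the equatorial plane B = (μ₀/4π)·m/r³ (half the axial value).
B = (10⁻⁷)·(0.206) / (0.0820)³ = 3.736×10⁻⁵ T.

B ≈ 3.74×10⁻⁵ T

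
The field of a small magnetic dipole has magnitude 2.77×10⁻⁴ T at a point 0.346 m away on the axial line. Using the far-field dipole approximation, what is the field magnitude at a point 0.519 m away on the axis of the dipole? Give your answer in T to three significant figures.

B ≈ 8.21×10⁻⁵ T

Dipole fields scale as 1/r³ in the far field; the geometry is the same at both points.
B₂ = B₁ · (r₁/r₂)³ = 2.77×10⁻⁴ · (0.346/0.519)³.
(r₁/r₂)³ = (0.6667)³ = 0.2963.
B₂ ≈ 8.207×10⁻⁵ T.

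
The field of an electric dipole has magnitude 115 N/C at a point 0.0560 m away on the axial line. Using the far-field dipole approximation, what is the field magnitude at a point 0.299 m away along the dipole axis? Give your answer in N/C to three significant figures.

E ≈ 0.756 N/C

Dipole fields scale as 1/r³ in the far field; the geometry is the same at both points.
E₂ = E₁ · (r₁/r₂)³ = 115 · (0.0560/0.299)³.
(r₁/r₂)³ = (0.1873)³ = 0.00657.
E₂ ≈ 0.7555 N/C.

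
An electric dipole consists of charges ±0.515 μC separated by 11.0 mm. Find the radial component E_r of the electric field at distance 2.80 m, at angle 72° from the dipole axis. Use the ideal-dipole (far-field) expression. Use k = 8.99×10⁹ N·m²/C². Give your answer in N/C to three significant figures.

E_r ≈ 1.43 N/C

Dipole moment p = qd = (5.15×10⁻⁷ C)(0.0110 m) = 5.665×10⁻⁹ C·m.
For a dipole, E_r = (2kp cosθ)/r³.
kp/r³ = (8.99×10⁹)(5.665×10⁻⁹)/(2.80)³ = 2.320 N/C.
E_r = 2·2.320·cos72° = 1.434 N/C.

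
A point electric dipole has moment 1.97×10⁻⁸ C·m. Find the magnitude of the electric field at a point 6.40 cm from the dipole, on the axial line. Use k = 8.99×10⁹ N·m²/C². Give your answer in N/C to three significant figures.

On the dipole axis E = 2kp/r³.
E = 2·(8.99×10⁹)(1.97×10⁻⁸) / (0.0640)³ = 1.351×10⁶ N/C.

E ≈ 1.35×10⁶ N/C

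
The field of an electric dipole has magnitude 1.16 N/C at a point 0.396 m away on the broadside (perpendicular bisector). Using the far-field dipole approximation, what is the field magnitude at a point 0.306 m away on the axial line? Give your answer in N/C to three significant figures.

E ≈ 5.03 N/C

Dipole fields scale as 1/r³ in the far field.
The axial field is twice the equatorial field at the same r, so the geometry factor is 2/1.
E₂ = E₁ · (2/1) · (r₁/r₂)³ = 1.16 · 2 · (0.396/0.306)³.
(r₁/r₂)³ = (1.294)³ = 2.167.
E₂ ≈ 5.028 N/C.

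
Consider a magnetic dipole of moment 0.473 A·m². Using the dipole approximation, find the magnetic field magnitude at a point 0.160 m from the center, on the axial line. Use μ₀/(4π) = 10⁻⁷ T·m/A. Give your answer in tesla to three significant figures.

B ≈ 2.31×10⁻⁵ T

On axis B = (μ₀/4π)·2m/r³.
B = 2·(10⁻⁷)·(0.473) / (0.160)³ = 2.310×10⁻⁵ T.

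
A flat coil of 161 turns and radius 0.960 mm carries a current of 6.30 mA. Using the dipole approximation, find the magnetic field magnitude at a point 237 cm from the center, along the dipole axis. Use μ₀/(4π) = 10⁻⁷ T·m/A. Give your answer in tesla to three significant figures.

B ≈ 4.41×10⁻¹⁴ T

m = NIA = NIπa² = 161·(0.00630)·π·(9.60×10⁻⁴)² = 2.937×10⁻⁶ A·m².
On axis B = (μ₀/4π)·2m/r³.
B = 2·(10⁻⁷)·(2.937×10⁻⁶) / (2.37)³ = 4.413×10⁻¹⁴ T.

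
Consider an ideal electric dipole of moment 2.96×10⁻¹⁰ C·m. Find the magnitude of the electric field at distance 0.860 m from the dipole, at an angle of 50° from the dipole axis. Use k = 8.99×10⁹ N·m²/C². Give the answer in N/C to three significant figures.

E ≈ 6.26 N/C

At angle θ the dipole field magnitude is E = (kp/r³)·√(1 + 3cos²θ).
kp/r³ = (8.99×10⁹)(2.96×10⁻¹⁰) / (0.860)³ = 4.184 N/C.
√(1 + 3cos²50°) = √(1 + 3·0.4132) = √2.2395 ≈ 1.4965.
E ≈ 4.184 × 1.497 = 6.261 N/C.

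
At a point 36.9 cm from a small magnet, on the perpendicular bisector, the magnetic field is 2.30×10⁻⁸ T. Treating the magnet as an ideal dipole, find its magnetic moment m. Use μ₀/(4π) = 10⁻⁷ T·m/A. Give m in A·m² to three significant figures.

In the equatorial plane B = (μ₀/4π)·m/r³, so m = Br³·4π/(μ₀).
m = (2.30×10⁻⁸)·(0.369)³ / (10⁻⁷) = 0.01156 A·m².

m ≈ 0.0116 A·m²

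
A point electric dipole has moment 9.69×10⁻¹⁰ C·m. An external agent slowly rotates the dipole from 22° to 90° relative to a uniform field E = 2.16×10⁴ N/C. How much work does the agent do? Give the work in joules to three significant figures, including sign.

W_ext = ΔU = U(θ₂) − U(θ₁) = −pE cosθ₂ − (−pE cosθ₁) = pE(cosθ₁ − cosθ₂).
W = (9.69×10⁻¹⁰)(2.16×10⁴)·(cos22° − cos90°) = (2.093×10⁻⁵)·(+0.9272) = 1.941×10⁻⁵ J.

W ≈ 1.94×10⁻⁵ J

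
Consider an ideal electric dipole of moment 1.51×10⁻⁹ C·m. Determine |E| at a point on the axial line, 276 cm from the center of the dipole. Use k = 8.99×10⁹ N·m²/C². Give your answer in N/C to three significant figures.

E ≈ 1.29 N/C

On the dipole axis E = 2kp/r³.
E = 2·(8.99×10⁹)(1.51×10⁻⁹) / (2.76)³ = 1.291 N/C.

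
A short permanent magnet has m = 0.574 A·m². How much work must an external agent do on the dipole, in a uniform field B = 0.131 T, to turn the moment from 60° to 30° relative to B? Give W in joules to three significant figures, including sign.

W_ext = ΔU = −mB cosθ₂ + mB cosθ₁ = mB(cosθ₁ − cosθ₂).
W = (0.574)(0.131)·(cos60° − cos30°) = (0.07519)·(-0.3660) = -0.02752 J.

W ≈ -0.0275 J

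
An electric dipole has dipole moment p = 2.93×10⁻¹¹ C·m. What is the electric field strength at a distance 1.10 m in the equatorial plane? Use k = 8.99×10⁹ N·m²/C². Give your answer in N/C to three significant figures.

E ≈ 0.198 N/C

On the perpendicular bisector E = kp/r³ (half the axial value at the same distance).
E = (8.99×10⁹)(2.93×10⁻¹¹) / (1.10)³ = 0.1979 N/C.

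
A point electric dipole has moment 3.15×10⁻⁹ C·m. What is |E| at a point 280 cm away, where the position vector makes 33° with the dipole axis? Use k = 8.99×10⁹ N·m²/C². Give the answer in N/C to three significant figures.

At angle θ the dipole field magnitude is E = (kp/r³)·√(1 + 3cos²θ).
kp/r³ = (8.99×10⁹)(3.15×10⁻⁹) / (2.80)³ = 1.290 N/C.
√(1 + 3cos²33°) = √(1 + 3·0.7034) = √3.1101 ≈ 1.7635.
E ≈ 1.290 × 1.764 = 2.275 N/C.

E ≈ 2.28 N/C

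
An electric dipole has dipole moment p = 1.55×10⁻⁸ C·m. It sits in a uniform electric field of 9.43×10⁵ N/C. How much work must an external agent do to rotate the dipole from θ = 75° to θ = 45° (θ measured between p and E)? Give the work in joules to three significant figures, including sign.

W ≈ -0.00655 J

W_ext = ΔU = U(θ₂) − U(θ₁) = −pE cosθ₂ − (−pE cosθ₁) = pE(cosθ₁ − cosθ₂).
W = (1.55×10⁻⁸)(9.43×10⁵)·(cos75° − cos45°) = (0.01462)·(-0.4483) = -0.006552 J.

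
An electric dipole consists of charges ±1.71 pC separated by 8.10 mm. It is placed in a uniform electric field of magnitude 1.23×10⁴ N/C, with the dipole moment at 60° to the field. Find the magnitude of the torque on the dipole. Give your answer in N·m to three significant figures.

Dipole moment p = qd = (1.71×10⁻¹² C)(0.00810 m) = 1.385×10⁻¹⁴ C·m.
Torque on an electric dipole: τ = pE sinθ.
τ = (1.385×10⁻¹⁴)(1.23×10⁴)·sin60° = 1.475×10⁻¹⁰ N·m.

τ ≈ 1.48×10⁻¹⁰ N·m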